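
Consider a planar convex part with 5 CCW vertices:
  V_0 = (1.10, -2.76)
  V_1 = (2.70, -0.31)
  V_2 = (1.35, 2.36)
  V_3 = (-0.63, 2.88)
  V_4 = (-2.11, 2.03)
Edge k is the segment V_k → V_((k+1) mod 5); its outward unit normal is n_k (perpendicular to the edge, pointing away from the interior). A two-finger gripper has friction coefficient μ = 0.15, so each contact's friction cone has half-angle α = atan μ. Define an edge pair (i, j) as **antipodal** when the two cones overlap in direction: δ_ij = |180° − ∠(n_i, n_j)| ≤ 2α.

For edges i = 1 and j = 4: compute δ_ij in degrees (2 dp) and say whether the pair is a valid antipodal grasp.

δ = 7.01°, valid

α = atan 0.15 = 8.53°;  2α = 17.06°
edge 1: e_1 = (-1.35, +2.67);  n_1 = (+0.8924, +0.4512)
edge 4: e_4 = (+3.21, -4.79);  n_4 = (-0.8307, -0.5567)
∠(n_1, n_4) = 172.99°
δ = |180° − 172.99°| = 7.01°
7.01° ≤ 2α = 17.06°  →  valid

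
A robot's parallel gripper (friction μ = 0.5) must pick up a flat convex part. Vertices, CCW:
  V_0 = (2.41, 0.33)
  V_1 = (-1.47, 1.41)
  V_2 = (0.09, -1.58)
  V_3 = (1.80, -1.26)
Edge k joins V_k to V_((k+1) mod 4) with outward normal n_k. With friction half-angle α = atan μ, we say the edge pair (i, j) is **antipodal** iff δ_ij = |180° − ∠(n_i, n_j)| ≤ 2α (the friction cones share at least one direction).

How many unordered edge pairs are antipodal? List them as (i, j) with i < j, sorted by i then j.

count = 3; pairs: (0,1), (0,2), (1,3)

α = atan 0.5 = 26.57°;  2α = 53.13°
n_0 = (+0.2682, +0.9634)
n_1 = (-0.8866, -0.4626)
n_2 = (+0.1839, -0.9829)
n_3 = (+0.9336, -0.3582)
  (0,1): δ = 46.89°  ✓
  (0,2): δ = 26.15°  ✓
  (0,3): δ = 84.57°  ·
  (1,2): δ = 106.95°  ·
  (1,3): δ = 48.54°  ✓
  (2,3): δ = 121.59°  ·
antipodal pairs: 3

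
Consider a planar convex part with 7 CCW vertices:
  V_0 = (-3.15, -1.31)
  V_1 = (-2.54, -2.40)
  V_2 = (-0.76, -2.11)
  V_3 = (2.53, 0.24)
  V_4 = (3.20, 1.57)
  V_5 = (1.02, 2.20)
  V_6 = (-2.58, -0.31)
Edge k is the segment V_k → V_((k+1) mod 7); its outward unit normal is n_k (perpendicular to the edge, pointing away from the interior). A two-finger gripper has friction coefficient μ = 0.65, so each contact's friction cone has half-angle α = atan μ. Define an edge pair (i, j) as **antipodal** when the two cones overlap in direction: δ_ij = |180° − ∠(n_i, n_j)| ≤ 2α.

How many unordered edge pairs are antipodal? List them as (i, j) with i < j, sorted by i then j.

α = atan 0.65 = 33.02°;  2α = 66.05°
n_0 = (-0.8726, -0.4884)
n_1 = (+0.1608, -0.9870)
n_2 = (+0.5812, -0.8137)
n_3 = (+0.8931, -0.4499)
n_4 = (+0.2776, +0.9607)
n_5 = (-0.5719, +0.8203)
n_6 = (-0.8688, +0.4952)
  (0,1): δ = 109.98°  ·
  (0,2): δ = 83.70°  ·
  (0,3): δ = 55.97°  ✓
  (0,4): δ = 44.65°  ✓
  (0,5): δ = 95.65°  ·
  (0,6): δ = 121.08°  ·
  (1,2): δ = 153.72°  ·
  (1,3): δ = 125.99°  ·
  (1,4): δ = 25.37°  ✓
  (1,5): δ = 25.63°  ✓
  (1,6): δ = 51.06°  ✓
  (2,3): δ = 152.27°  ·
  (2,4): δ = 51.66°  ✓
  (2,5): δ = 0.65°  ✓
  (2,6): δ = 24.78°  ✓
  (3,4): δ = 79.38°  ·
  (3,5): δ = 28.38°  ✓
  (3,6): δ = 2.95°  ✓
  (4,5): δ = 129.00°  ·
  (4,6): δ = 103.56°  ·
  (5,6): δ = 154.57°  ·
antipodal pairs: 10

count = 10; pairs: (0,3), (0,4), (1,4), (1,5), (1,6), (2,4), (2,5), (2,6), (3,5), (3,6)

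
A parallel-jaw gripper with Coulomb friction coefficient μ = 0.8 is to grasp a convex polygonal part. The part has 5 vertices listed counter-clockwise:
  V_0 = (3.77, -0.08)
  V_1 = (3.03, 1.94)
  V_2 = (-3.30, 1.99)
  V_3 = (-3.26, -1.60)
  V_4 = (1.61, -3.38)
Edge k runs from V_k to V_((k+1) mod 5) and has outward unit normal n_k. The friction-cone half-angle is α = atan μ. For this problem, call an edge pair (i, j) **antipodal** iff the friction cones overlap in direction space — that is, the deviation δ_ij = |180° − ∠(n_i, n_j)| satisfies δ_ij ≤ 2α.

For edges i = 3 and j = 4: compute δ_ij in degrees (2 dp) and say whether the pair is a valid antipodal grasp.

α = atan 0.8 = 38.66°;  2α = 77.32°
edge 3: e_3 = (+4.87, -1.78);  n_3 = (-0.3433, -0.9392)
edge 4: e_4 = (+2.16, +3.30);  n_4 = (+0.8367, -0.5477)
∠(n_3, n_4) = 76.87°
δ = |180° − 76.87°| = 103.13°
103.13° > 2α = 77.32°  →  invalid

δ = 103.13°, invalid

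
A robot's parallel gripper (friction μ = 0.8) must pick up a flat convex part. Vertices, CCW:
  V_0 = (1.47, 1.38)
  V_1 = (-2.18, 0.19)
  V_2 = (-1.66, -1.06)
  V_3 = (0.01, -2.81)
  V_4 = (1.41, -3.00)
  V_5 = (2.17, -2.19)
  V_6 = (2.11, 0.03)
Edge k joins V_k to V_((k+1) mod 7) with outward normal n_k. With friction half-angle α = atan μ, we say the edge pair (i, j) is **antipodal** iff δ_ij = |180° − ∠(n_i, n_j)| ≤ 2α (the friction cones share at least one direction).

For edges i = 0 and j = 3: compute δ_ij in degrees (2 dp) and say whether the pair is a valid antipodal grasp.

α = atan 0.8 = 38.66°;  2α = 77.32°
edge 0: e_0 = (-3.65, -1.19);  n_0 = (-0.3100, +0.9507)
edge 3: e_3 = (+1.40, -0.19);  n_3 = (-0.1345, -0.9909)
∠(n_0, n_3) = 154.21°
δ = |180° − 154.21°| = 25.79°
25.79° ≤ 2α = 77.32°  →  valid

δ = 25.79°, valid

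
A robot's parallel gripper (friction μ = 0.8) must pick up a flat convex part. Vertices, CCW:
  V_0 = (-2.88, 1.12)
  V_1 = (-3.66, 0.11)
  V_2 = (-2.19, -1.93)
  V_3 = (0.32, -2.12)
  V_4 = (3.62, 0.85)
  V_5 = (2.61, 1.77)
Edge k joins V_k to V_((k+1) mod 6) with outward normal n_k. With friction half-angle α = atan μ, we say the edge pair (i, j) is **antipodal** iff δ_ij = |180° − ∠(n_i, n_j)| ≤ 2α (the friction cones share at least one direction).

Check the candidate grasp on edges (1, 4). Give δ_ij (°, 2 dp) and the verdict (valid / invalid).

α = atan 0.8 = 38.66°;  2α = 77.32°
edge 1: e_1 = (+1.47, -2.04);  n_1 = (-0.8113, -0.5846)
edge 4: e_4 = (-1.01, +0.92);  n_4 = (+0.6734, +0.7393)
∠(n_1, n_4) = 168.11°
δ = |180° − 168.11°| = 11.89°
11.89° ≤ 2α = 77.32°  →  valid

δ = 11.89°, valid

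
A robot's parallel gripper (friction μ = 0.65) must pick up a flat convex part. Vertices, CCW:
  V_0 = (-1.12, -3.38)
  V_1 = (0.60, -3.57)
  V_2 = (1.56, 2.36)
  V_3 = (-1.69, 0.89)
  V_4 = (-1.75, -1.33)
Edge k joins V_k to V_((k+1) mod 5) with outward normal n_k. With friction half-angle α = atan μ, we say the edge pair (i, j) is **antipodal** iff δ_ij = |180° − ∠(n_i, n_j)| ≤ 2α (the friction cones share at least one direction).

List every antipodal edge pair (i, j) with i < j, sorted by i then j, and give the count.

count = 4; pairs: (0,2), (1,2), (1,3), (1,4)

α = atan 0.65 = 33.02°;  2α = 66.05°
n_0 = (-0.1098, -0.9940)
n_1 = (+0.9871, -0.1598)
n_2 = (-0.4121, +0.9111)
n_3 = (-0.9996, +0.0270)
n_4 = (-0.9559, -0.2938)
  (0,1): δ = 92.89°  ·
  (0,2): δ = 30.64°  ✓
  (0,3): δ = 94.76°  ·
  (0,4): δ = 113.39°  ·
  (1,2): δ = 56.47°  ✓
  (1,3): δ = 7.65°  ✓
  (1,4): δ = 26.28°  ✓
  (2,3): δ = 115.89°  ·
  (2,4): δ = 97.25°  ·
  (3,4): δ = 161.37°  ·
antipodal pairs: 4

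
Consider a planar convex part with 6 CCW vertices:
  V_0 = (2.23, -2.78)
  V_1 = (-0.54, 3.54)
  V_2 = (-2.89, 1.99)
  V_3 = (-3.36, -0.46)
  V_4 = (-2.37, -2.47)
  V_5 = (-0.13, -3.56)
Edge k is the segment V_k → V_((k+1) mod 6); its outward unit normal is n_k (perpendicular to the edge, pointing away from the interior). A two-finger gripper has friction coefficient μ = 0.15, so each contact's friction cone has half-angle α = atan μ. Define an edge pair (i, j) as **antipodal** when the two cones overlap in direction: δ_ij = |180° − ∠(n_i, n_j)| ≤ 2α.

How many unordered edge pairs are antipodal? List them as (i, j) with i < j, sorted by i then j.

α = atan 0.15 = 8.53°;  2α = 17.06°
n_0 = (+0.9159, +0.4014)
n_1 = (-0.5506, +0.8348)
n_2 = (-0.9821, +0.1884)
n_3 = (-0.8971, -0.4418)
n_4 = (-0.4376, -0.8992)
n_5 = (+0.3138, -0.9495)
  (0,1): δ = 80.26°  ·
  (0,2): δ = 34.53°  ·
  (0,3): δ = 2.55°  ✓
  (0,4): δ = 40.38°  ·
  (0,5): δ = 84.62°  ·
  (1,2): δ = 134.27°  ·
  (1,3): δ = 97.19°  ·
  (1,4): δ = 59.36°  ·
  (1,5): δ = 15.12°  ✓
  (2,3): δ = 142.92°  ·
  (2,4): δ = 105.09°  ·
  (2,5): δ = 60.85°  ·
  (3,4): δ = 142.17°  ·
  (3,5): δ = 97.93°  ·
  (4,5): δ = 135.76°  ·
antipodal pairs: 2

count = 2; pairs: (0,3), (1,5)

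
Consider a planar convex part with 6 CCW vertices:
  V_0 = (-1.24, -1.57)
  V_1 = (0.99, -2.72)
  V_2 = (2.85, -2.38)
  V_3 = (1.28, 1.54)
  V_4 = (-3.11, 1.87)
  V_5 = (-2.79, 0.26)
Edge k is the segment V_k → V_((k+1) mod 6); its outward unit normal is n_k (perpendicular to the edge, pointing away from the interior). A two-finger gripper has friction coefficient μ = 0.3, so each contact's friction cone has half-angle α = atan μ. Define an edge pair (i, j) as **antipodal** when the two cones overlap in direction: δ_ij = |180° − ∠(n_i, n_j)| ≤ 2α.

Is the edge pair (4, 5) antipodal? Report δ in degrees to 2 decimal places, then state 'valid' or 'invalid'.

α = atan 0.3 = 16.70°;  2α = 33.40°
edge 4: e_4 = (+0.32, -1.61);  n_4 = (-0.9808, -0.1949)
edge 5: e_5 = (+1.55, -1.83);  n_5 = (-0.7631, -0.6463)
∠(n_4, n_5) = 29.02°
δ = |180° − 29.02°| = 150.98°
150.98° > 2α = 33.40°  →  invalid

δ = 150.98°, invalid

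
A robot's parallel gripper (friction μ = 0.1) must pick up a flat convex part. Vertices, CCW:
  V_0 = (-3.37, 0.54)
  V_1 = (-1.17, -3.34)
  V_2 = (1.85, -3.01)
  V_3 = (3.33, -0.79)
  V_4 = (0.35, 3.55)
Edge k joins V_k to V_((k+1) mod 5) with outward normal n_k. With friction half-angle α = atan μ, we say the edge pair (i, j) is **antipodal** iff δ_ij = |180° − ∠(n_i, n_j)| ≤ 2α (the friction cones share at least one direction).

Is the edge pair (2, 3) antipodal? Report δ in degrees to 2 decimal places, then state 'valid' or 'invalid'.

δ = 111.84°, invalid

α = atan 0.1 = 5.71°;  2α = 11.42°
edge 2: e_2 = (+1.48, +2.22);  n_2 = (+0.8321, -0.5547)
edge 3: e_3 = (-2.98, +4.34);  n_3 = (+0.8244, +0.5660)
∠(n_2, n_3) = 68.16°
δ = |180° − 68.16°| = 111.84°
111.84° > 2α = 11.42°  →  invalid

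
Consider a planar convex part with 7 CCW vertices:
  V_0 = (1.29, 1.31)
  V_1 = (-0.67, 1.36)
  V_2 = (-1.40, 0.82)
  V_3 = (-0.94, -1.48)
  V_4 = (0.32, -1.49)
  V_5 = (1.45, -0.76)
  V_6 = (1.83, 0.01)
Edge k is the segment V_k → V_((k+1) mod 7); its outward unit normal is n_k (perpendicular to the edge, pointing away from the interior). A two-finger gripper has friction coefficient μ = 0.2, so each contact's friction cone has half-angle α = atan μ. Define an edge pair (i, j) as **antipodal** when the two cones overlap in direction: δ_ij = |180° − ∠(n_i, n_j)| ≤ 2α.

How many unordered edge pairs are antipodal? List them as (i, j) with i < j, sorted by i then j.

count = 3; pairs: (0,3), (1,4), (2,6)

α = atan 0.2 = 11.31°;  2α = 22.62°
n_0 = (+0.0255, +0.9997)
n_1 = (-0.5947, +0.8039)
n_2 = (-0.9806, -0.1961)
n_3 = (-0.0079, -1.0000)
n_4 = (+0.5426, -0.8400)
n_5 = (+0.8967, -0.4425)
n_6 = (+0.9235, +0.3836)
  (0,1): δ = 142.05°  ·
  (0,2): δ = 77.23°  ·
  (0,3): δ = 1.01°  ✓
  (0,4): δ = 34.32°  ·
  (0,5): δ = 65.19°  ·
  (0,6): δ = 114.02°  ·
  (1,2): δ = 115.18°  ·
  (1,3): δ = 36.95°  ·
  (1,4): δ = 3.63°  ✓
  (1,5): δ = 27.24°  ·
  (1,6): δ = 76.07°  ·
  (2,3): δ = 101.76°  ·
  (2,4): δ = 68.45°  ·
  (2,5): δ = 37.58°  ·
  (2,6): δ = 11.25°  ✓
  (3,4): δ = 146.68°  ·
  (3,5): δ = 115.81°  ·
  (3,6): δ = 66.99°  ·
  (4,5): δ = 149.13°  ·
  (4,6): δ = 100.31°  ·
  (5,6): δ = 131.18°  ·
antipodal pairs: 3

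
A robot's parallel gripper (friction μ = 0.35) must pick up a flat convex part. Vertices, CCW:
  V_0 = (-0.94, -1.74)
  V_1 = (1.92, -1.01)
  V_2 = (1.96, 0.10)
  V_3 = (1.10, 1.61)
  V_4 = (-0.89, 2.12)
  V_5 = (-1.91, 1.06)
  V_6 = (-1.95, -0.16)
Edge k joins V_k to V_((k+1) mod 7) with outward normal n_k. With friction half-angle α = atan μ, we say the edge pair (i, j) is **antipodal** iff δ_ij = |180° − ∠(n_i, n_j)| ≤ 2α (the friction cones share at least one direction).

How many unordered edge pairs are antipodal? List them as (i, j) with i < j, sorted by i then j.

α = atan 0.35 = 19.29°;  2α = 38.58°
n_0 = (+0.2473, -0.9689)
n_1 = (+0.9994, -0.0360)
n_2 = (+0.8690, +0.4949)
n_3 = (+0.2483, +0.9687)
n_4 = (-0.7206, +0.6934)
n_5 = (-0.9995, +0.0328)
n_6 = (-0.8426, -0.5386)
  (0,1): δ = 106.38°  ·
  (0,2): δ = 74.66°  ·
  (0,3): δ = 28.69°  ✓
  (0,4): δ = 31.78°  ✓
  (0,5): δ = 73.80°  ·
  (0,6): δ = 108.27°  ·
  (1,2): δ = 148.27°  ·
  (1,3): δ = 102.31°  ·
  (1,4): δ = 41.83°  ·
  (1,5): δ = 0.19°  ✓
  (1,6): δ = 34.65°  ✓
  (2,3): δ = 134.04°  ·
  (2,4): δ = 73.56°  ·
  (2,5): δ = 31.54°  ✓
  (2,6): δ = 2.93°  ✓
  (3,4): δ = 119.52°  ·
  (3,5): δ = 77.50°  ·
  (3,6): δ = 43.04°  ·
  (4,5): δ = 137.98°  ·
  (4,6): δ = 103.51°  ·
  (5,6): δ = 145.53°  ·
antipodal pairs: 6

count = 6; pairs: (0,3), (0,4), (1,5), (1,6), (2,5), (2,6)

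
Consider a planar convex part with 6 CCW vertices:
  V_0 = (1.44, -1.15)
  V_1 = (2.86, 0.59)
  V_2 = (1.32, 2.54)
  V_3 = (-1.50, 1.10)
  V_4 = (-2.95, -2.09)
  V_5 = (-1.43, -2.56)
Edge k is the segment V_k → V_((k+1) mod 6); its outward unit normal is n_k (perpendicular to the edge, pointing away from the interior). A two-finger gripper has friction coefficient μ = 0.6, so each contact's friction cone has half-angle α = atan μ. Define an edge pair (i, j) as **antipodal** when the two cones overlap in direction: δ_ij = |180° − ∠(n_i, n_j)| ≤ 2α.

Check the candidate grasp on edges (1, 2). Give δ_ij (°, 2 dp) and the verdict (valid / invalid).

δ = 101.25°, invalid

α = atan 0.6 = 30.96°;  2α = 61.93°
edge 1: e_1 = (-1.54, +1.95);  n_1 = (+0.7848, +0.6198)
edge 2: e_2 = (-2.82, -1.44);  n_2 = (-0.4548, +0.8906)
∠(n_1, n_2) = 78.75°
δ = |180° − 78.75°| = 101.25°
101.25° > 2α = 61.93°  →  invalid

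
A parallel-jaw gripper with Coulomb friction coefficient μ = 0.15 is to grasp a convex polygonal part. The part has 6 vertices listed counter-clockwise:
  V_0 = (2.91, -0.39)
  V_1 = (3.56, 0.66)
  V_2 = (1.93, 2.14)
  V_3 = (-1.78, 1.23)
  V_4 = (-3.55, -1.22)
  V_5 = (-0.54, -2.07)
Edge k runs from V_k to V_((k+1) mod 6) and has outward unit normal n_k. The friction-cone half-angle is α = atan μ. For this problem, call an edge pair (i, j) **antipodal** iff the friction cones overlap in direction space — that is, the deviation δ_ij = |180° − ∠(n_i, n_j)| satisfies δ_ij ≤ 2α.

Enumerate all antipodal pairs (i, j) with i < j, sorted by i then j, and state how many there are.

count = 2; pairs: (0,3), (2,5)

α = atan 0.15 = 8.53°;  2α = 17.06°
n_0 = (+0.8503, -0.5264)
n_1 = (+0.6722, +0.7404)
n_2 = (-0.2382, +0.9712)
n_3 = (-0.8106, +0.5856)
n_4 = (-0.2718, -0.9624)
n_5 = (+0.4378, -0.8991)
  (0,1): δ = 100.48°  ·
  (0,2): δ = 44.46°  ·
  (0,3): δ = 4.09°  ✓
  (0,4): δ = 105.99°  ·
  (0,5): δ = 147.72°  ·
  (1,2): δ = 123.98°  ·
  (1,3): δ = 83.61°  ·
  (1,4): δ = 26.47°  ·
  (1,5): δ = 68.20°  ·
  (2,3): δ = 139.63°  ·
  (2,4): δ = 29.55°  ·
  (2,5): δ = 12.18°  ✓
  (3,4): δ = 69.92°  ·
  (3,5): δ = 28.19°  ·
  (4,5): δ = 138.27°  ·
antipodal pairs: 2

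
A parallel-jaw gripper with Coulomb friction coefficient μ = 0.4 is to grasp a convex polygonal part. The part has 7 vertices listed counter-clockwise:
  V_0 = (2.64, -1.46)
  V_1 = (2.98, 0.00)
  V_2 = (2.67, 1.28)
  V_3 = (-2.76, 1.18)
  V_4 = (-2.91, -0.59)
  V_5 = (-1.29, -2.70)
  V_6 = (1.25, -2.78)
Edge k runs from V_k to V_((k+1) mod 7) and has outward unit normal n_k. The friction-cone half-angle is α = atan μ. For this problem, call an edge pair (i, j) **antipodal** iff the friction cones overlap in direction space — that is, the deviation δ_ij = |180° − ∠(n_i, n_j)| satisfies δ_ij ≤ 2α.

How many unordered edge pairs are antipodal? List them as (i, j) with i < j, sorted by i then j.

count = 6; pairs: (0,3), (1,3), (1,4), (2,5), (2,6), (3,6)

α = atan 0.4 = 21.80°;  2α = 43.60°
n_0 = (+0.9739, -0.2268)
n_1 = (+0.9719, +0.2354)
n_2 = (-0.0184, +0.9998)
n_3 = (-0.9964, +0.0844)
n_4 = (-0.7932, -0.6090)
n_5 = (-0.0315, -0.9995)
n_6 = (+0.6886, -0.7251)
  (0,1): δ = 153.28°  ·
  (0,2): δ = 75.84°  ·
  (0,3): δ = 8.27°  ✓
  (0,4): δ = 50.63°  ·
  (0,5): δ = 101.31°  ·
  (0,6): δ = 146.63°  ·
  (1,2): δ = 102.56°  ·
  (1,3): δ = 18.46°  ✓
  (1,4): δ = 23.90°  ✓
  (1,5): δ = 74.58°  ·
  (1,6): δ = 119.91°  ·
  (2,3): δ = 95.90°  ·
  (2,4): δ = 53.54°  ·
  (2,5): δ = 2.86°  ✓
  (2,6): δ = 42.47°  ✓
  (3,4): δ = 137.64°  ·
  (3,5): δ = 86.96°  ·
  (3,6): δ = 41.64°  ✓
  (4,5): δ = 129.32°  ·
  (4,6): δ = 84.00°  ·
  (5,6): δ = 134.68°  ·
antipodal pairs: 6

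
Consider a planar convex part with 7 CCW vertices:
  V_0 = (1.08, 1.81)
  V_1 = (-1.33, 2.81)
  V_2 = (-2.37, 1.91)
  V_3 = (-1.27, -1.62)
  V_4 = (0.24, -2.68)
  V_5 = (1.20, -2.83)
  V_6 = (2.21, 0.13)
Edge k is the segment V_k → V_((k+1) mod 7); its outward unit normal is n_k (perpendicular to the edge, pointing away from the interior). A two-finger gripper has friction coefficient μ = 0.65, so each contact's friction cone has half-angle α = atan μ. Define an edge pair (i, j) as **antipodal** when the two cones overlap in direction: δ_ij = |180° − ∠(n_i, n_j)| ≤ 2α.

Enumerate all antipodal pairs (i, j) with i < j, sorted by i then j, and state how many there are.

count = 9; pairs: (0,2), (0,3), (0,4), (1,4), (1,5), (2,5), (2,6), (3,6), (4,6)

α = atan 0.65 = 33.02°;  2α = 66.05°
n_0 = (+0.3833, +0.9236)
n_1 = (-0.6544, +0.7562)
n_2 = (-0.9547, -0.2975)
n_3 = (-0.5746, -0.8185)
n_4 = (-0.1544, -0.9880)
n_5 = (+0.9464, -0.3229)
n_6 = (+0.8298, +0.5581)
  (0,1): δ = 116.59°  ·
  (0,2): δ = 50.16°  ✓
  (0,3): δ = 12.53°  ✓
  (0,4): δ = 13.65°  ✓
  (0,5): δ = 93.69°  ·
  (0,6): δ = 146.46°  ·
  (1,2): δ = 113.56°  ·
  (1,3): δ = 75.94°  ·
  (1,4): δ = 49.75°  ✓
  (1,5): δ = 30.29°  ✓
  (1,6): δ = 83.05°  ·
  (2,3): δ = 142.38°  ·
  (2,4): δ = 116.19°  ·
  (2,5): δ = 36.15°  ✓
  (2,6): δ = 16.62°  ✓
  (3,4): δ = 153.81°  ·
  (3,5): δ = 73.77°  ·
  (3,6): δ = 21.01°  ✓
  (4,5): δ = 99.96°  ·
  (4,6): δ = 47.19°  ✓
  (5,6): δ = 127.23°  ·
antipodal pairs: 9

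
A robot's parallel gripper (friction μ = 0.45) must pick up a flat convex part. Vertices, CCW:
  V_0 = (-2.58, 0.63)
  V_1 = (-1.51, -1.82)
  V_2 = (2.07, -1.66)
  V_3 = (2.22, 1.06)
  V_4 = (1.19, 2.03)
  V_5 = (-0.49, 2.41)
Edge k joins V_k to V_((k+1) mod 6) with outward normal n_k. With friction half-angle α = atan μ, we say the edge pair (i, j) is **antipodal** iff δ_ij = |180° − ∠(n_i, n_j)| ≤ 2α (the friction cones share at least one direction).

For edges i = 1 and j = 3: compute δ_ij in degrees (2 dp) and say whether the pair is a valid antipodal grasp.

δ = 45.84°, valid

α = atan 0.45 = 24.23°;  2α = 48.46°
edge 1: e_1 = (+3.58, +0.16);  n_1 = (+0.0446, -0.9990)
edge 3: e_3 = (-1.03, +0.97);  n_3 = (+0.6856, +0.7280)
∠(n_1, n_3) = 134.16°
δ = |180° − 134.16°| = 45.84°
45.84° ≤ 2α = 48.46°  →  valid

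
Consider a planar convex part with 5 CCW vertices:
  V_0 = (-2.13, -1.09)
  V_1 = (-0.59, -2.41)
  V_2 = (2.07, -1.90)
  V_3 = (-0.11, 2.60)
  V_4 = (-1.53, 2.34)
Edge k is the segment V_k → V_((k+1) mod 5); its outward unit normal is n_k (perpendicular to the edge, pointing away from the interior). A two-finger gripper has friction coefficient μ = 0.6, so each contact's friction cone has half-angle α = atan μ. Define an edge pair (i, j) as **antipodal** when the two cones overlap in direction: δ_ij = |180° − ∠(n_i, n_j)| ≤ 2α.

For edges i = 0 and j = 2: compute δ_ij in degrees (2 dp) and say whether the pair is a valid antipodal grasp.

δ = 23.55°, valid

α = atan 0.6 = 30.96°;  2α = 61.93°
edge 0: e_0 = (+1.54, -1.32);  n_0 = (-0.6508, -0.7593)
edge 2: e_2 = (-2.18, +4.50);  n_2 = (+0.9000, +0.4360)
∠(n_0, n_2) = 156.45°
δ = |180° − 156.45°| = 23.55°
23.55° ≤ 2α = 61.93°  →  valid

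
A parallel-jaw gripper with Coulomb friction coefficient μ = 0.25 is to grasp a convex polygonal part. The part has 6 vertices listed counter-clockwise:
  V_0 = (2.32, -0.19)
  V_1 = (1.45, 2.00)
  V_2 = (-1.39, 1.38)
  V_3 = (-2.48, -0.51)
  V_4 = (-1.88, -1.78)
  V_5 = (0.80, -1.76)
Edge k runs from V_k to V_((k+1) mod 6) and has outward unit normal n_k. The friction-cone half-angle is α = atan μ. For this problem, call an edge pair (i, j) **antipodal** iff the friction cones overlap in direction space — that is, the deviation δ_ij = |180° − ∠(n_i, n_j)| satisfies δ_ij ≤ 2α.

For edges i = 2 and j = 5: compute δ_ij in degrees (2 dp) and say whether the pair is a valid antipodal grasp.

δ = 14.10°, valid

α = atan 0.25 = 14.04°;  2α = 28.07°
edge 2: e_2 = (-1.09, -1.89);  n_2 = (-0.8663, +0.4996)
edge 5: e_5 = (+1.52, +1.57);  n_5 = (+0.7185, -0.6956)
∠(n_2, n_5) = 165.90°
δ = |180° − 165.90°| = 14.10°
14.10° ≤ 2α = 28.07°  →  valid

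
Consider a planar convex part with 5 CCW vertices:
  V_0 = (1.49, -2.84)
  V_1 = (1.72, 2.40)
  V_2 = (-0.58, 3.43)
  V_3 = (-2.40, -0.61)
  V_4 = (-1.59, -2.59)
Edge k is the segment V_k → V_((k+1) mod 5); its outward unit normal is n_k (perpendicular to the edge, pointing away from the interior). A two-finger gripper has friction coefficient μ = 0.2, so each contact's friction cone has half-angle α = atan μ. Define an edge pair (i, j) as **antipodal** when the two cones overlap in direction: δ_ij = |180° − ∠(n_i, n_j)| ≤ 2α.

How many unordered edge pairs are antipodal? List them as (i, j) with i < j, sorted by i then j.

count = 2; pairs: (0,2), (1,4)

α = atan 0.2 = 11.31°;  2α = 22.62°
n_0 = (+0.9990, -0.0439)
n_1 = (+0.4087, +0.9127)
n_2 = (-0.9118, +0.4107)
n_3 = (-0.9255, -0.3786)
n_4 = (-0.0809, -0.9967)
  (0,1): δ = 111.61°  ·
  (0,2): δ = 21.74°  ✓
  (0,3): δ = 24.76°  ·
  (0,4): δ = 87.87°  ·
  (1,2): δ = 90.13°  ·
  (1,3): δ = 43.63°  ·
  (1,4): δ = 19.48°  ✓
  (2,3): δ = 133.50°  ·
  (2,4): δ = 70.39°  ·
  (3,4): δ = 116.89°  ·
antipodal pairs: 2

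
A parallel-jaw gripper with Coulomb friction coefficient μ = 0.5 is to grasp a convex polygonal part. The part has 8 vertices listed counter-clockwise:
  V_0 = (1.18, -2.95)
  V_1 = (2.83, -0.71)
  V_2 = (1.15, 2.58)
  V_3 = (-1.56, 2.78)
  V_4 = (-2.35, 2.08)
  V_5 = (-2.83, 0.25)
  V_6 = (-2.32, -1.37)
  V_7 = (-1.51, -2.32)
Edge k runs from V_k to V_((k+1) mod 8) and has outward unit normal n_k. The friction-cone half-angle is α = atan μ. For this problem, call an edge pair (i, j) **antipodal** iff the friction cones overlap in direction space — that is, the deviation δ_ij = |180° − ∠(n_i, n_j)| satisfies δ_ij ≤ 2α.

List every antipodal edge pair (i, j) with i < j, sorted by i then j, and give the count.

α = atan 0.5 = 26.57°;  2α = 53.13°
n_0 = (+0.8051, -0.5931)
n_1 = (+0.8906, +0.4548)
n_2 = (+0.0736, +0.9973)
n_3 = (-0.6632, +0.7485)
n_4 = (-0.9673, +0.2537)
n_5 = (-0.9538, -0.3003)
n_6 = (-0.7610, -0.6488)
n_7 = (-0.2280, -0.9737)
  (0,1): δ = 116.57°  ·
  (0,2): δ = 57.85°  ·
  (0,3): δ = 12.08°  ✓
  (0,4): δ = 21.68°  ✓
  (0,5): δ = 53.85°  ·
  (0,6): δ = 76.83°  ·
  (0,7): δ = 113.19°  ·
  (1,2): δ = 121.27°  ·
  (1,3): δ = 75.51°  ·
  (1,4): δ = 41.75°  ✓
  (1,5): δ = 9.58°  ✓
  (1,6): δ = 13.40°  ✓
  (1,7): δ = 49.77°  ✓
  (2,3): δ = 134.24°  ·
  (2,4): δ = 100.48°  ·
  (2,5): δ = 68.30°  ·
  (2,6): δ = 45.33°  ✓
  (2,7): δ = 8.96°  ✓
  (3,4): δ = 146.24°  ·
  (3,5): δ = 114.07°  ·
  (3,6): δ = 91.09°  ·
  (3,7): δ = 54.72°  ·
  (4,5): δ = 147.83°  ·
  (4,6): δ = 124.85°  ·
  (4,7): δ = 88.48°  ·
  (5,6): δ = 157.02°  ·
  (5,7): δ = 120.66°  ·
  (6,7): δ = 143.63°  ·
antipodal pairs: 8

count = 8; pairs: (0,3), (0,4), (1,4), (1,5), (1,6), (1,7), (2,6), (2,7)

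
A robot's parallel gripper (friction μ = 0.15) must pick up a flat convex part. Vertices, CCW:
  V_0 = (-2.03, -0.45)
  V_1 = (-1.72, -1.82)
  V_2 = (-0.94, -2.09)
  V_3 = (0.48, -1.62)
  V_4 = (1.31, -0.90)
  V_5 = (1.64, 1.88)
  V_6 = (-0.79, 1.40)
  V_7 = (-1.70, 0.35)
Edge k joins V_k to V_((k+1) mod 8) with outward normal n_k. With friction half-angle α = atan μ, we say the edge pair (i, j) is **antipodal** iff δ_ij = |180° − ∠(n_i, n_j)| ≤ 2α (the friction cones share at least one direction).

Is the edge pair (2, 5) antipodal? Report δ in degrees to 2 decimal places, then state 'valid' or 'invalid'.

δ = 7.14°, valid

α = atan 0.15 = 8.53°;  2α = 17.06°
edge 2: e_2 = (+1.42, +0.47);  n_2 = (+0.3142, -0.9493)
edge 5: e_5 = (-2.43, -0.48);  n_5 = (-0.1938, +0.9810)
∠(n_2, n_5) = 172.86°
δ = |180° − 172.86°| = 7.14°
7.14° ≤ 2α = 17.06°  →  valid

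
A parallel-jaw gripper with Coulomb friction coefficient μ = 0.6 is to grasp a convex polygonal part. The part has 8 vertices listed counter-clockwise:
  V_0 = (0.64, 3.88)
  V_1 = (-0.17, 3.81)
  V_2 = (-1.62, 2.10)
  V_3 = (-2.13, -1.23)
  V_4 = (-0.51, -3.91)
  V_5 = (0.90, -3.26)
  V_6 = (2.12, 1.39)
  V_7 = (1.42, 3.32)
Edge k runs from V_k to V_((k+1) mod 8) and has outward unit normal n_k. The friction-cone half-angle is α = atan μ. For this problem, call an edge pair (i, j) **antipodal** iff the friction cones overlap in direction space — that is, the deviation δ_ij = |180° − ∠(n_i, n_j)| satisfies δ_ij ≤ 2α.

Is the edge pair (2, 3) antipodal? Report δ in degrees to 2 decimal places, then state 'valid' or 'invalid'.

δ = 140.14°, invalid

α = atan 0.6 = 30.96°;  2α = 61.93°
edge 2: e_2 = (-0.51, -3.33);  n_2 = (-0.9885, +0.1514)
edge 3: e_3 = (+1.62, -2.68);  n_3 = (-0.8558, -0.5173)
∠(n_2, n_3) = 39.86°
δ = |180° − 39.86°| = 140.14°
140.14° > 2α = 61.93°  →  invalid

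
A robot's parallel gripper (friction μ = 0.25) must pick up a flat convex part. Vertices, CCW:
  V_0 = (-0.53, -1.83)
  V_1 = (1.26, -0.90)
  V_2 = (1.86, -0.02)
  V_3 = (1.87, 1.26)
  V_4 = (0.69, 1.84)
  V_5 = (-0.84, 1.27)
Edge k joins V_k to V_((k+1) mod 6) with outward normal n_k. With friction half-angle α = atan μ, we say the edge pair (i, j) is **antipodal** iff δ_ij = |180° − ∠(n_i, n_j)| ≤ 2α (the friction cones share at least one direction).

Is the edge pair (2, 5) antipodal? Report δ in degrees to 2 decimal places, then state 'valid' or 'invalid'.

α = atan 0.25 = 14.04°;  2α = 28.07°
edge 2: e_2 = (+0.01, +1.28);  n_2 = (+1.0000, -0.0078)
edge 5: e_5 = (+0.31, -3.10);  n_5 = (-0.9950, -0.0995)
∠(n_2, n_5) = 173.84°
δ = |180° − 173.84°| = 6.16°
6.16° ≤ 2α = 28.07°  →  valid

δ = 6.16°, valid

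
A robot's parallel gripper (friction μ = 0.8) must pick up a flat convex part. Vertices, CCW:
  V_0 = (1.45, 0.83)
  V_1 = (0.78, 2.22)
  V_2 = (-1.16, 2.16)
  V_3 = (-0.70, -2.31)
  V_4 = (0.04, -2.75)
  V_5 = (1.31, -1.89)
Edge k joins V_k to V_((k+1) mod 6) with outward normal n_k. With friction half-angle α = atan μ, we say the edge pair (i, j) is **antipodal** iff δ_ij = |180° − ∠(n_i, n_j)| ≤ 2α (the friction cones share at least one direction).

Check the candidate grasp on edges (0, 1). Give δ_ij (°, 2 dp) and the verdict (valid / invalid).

α = atan 0.8 = 38.66°;  2α = 77.32°
edge 0: e_0 = (-0.67, +1.39);  n_0 = (+0.9008, +0.4342)
edge 1: e_1 = (-1.94, -0.06);  n_1 = (-0.0309, +0.9995)
∠(n_0, n_1) = 66.04°
δ = |180° − 66.04°| = 113.96°
113.96° > 2α = 77.32°  →  invalid

δ = 113.96°, invalid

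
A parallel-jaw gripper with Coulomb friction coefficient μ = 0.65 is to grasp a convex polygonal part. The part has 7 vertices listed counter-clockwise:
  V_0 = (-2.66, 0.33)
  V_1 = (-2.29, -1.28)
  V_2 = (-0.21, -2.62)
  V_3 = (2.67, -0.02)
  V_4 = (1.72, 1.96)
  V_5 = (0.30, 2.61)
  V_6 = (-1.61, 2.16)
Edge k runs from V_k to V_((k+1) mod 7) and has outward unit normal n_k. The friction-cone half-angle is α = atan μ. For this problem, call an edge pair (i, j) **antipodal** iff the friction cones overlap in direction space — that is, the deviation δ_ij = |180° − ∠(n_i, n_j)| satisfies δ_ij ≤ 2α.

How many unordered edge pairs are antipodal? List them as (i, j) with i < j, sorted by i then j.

α = atan 0.65 = 33.02°;  2α = 66.05°
n_0 = (-0.9746, -0.2240)
n_1 = (-0.5416, -0.8407)
n_2 = (+0.6701, -0.7423)
n_3 = (+0.9016, +0.4326)
n_4 = (+0.4162, +0.9093)
n_5 = (-0.2293, +0.9734)
n_6 = (-0.8674, +0.4977)
  (0,1): δ = 135.73°  ·
  (0,2): δ = 60.87°  ✓
  (0,3): δ = 12.69°  ✓
  (0,4): δ = 52.46°  ✓
  (0,5): δ = 90.31°  ·
  (0,6): δ = 137.21°  ·
  (1,2): δ = 105.13°  ·
  (1,3): δ = 31.58°  ✓
  (1,4): δ = 8.20°  ✓
  (1,5): δ = 46.05°  ✓
  (1,6): δ = 92.94°  ·
  (2,3): δ = 106.44°  ·
  (2,4): δ = 66.67°  ·
  (2,5): δ = 28.82°  ✓
  (2,6): δ = 18.08°  ✓
  (3,4): δ = 140.23°  ·
  (3,5): δ = 102.37°  ·
  (3,6): δ = 55.48°  ✓
  (4,5): δ = 142.15°  ·
  (4,6): δ = 95.25°  ·
  (5,6): δ = 133.10°  ·
antipodal pairs: 9

count = 9; pairs: (0,2), (0,3), (0,4), (1,3), (1,4), (1,5), (2,5), (2,6), (3,6)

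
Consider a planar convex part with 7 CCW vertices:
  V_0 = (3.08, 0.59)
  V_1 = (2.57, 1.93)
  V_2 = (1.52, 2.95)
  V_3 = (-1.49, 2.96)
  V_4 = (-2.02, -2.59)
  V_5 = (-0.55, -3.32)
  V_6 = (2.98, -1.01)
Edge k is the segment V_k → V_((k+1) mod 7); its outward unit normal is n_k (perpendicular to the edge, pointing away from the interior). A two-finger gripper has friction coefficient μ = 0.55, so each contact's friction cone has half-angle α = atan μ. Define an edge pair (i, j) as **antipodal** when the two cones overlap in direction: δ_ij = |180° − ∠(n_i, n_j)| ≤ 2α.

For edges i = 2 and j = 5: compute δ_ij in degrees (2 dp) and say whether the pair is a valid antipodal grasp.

δ = 33.39°, valid

α = atan 0.55 = 28.81°;  2α = 57.62°
edge 2: e_2 = (-3.01, +0.01);  n_2 = (+0.0033, +1.0000)
edge 5: e_5 = (+3.53, +2.31);  n_5 = (+0.5476, -0.8368)
∠(n_2, n_5) = 146.61°
δ = |180° − 146.61°| = 33.39°
33.39° ≤ 2α = 57.62°  →  valid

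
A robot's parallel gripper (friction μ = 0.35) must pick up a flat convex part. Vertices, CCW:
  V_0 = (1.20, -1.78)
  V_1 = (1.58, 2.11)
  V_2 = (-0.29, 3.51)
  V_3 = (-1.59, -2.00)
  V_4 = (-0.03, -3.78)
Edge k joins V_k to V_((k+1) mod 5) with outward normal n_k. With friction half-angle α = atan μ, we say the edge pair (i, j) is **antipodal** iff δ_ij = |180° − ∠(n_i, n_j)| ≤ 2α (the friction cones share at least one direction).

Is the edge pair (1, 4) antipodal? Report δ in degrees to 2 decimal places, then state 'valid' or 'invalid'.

δ = 95.23°, invalid

α = atan 0.35 = 19.29°;  2α = 38.58°
edge 1: e_1 = (-1.87, +1.40);  n_1 = (+0.5993, +0.8005)
edge 4: e_4 = (+1.23, +2.00);  n_4 = (+0.8518, -0.5239)
∠(n_1, n_4) = 84.77°
δ = |180° − 84.77°| = 95.23°
95.23° > 2α = 38.58°  →  invalid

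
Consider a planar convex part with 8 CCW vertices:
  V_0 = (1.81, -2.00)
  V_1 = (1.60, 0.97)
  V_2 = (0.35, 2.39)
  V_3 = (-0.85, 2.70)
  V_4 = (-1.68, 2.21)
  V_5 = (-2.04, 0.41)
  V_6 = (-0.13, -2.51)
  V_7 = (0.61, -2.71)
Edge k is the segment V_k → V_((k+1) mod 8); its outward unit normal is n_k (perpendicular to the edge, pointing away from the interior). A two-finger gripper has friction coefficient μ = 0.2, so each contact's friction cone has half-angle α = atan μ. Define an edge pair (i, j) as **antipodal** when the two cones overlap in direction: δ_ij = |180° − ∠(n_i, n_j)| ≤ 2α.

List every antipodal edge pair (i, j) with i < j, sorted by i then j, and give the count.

count = 4; pairs: (0,4), (1,5), (2,6), (3,7)

α = atan 0.2 = 11.31°;  2α = 22.62°
n_0 = (+0.9975, +0.0705)
n_1 = (+0.7506, +0.6607)
n_2 = (+0.2501, +0.9682)
n_3 = (-0.5084, +0.8611)
n_4 = (-0.9806, +0.1961)
n_5 = (-0.8369, -0.5474)
n_6 = (-0.2609, -0.9654)
n_7 = (+0.5092, -0.8606)
  (0,1): δ = 142.69°  ·
  (0,2): δ = 108.53°  ·
  (0,3): δ = 63.49°  ·
  (0,4): δ = 15.35°  ✓
  (0,5): δ = 29.14°  ·
  (0,6): δ = 70.83°  ·
  (0,7): δ = 116.57°  ·
  (1,2): δ = 145.84°  ·
  (1,3): δ = 100.80°  ·
  (1,4): δ = 52.67°  ·
  (1,5): δ = 8.17°  ✓
  (1,6): δ = 33.52°  ·
  (1,7): δ = 79.25°  ·
  (2,3): δ = 134.96°  ·
  (2,4): δ = 86.83°  ·
  (2,5): δ = 42.33°  ·
  (2,6): δ = 0.64°  ✓
  (2,7): δ = 45.10°  ·
  (3,4): δ = 131.87°  ·
  (3,5): δ = 87.37°  ·
  (3,6): δ = 45.68°  ·
  (3,7): δ = 0.06°  ✓
  (4,5): δ = 135.50°  ·
  (4,6): δ = 93.81°  ·
  (4,7): δ = 48.08°  ·
  (5,6): δ = 138.31°  ·
  (5,7): δ = 92.58°  ·
  (6,7): δ = 134.26°  ·
antipodal pairs: 4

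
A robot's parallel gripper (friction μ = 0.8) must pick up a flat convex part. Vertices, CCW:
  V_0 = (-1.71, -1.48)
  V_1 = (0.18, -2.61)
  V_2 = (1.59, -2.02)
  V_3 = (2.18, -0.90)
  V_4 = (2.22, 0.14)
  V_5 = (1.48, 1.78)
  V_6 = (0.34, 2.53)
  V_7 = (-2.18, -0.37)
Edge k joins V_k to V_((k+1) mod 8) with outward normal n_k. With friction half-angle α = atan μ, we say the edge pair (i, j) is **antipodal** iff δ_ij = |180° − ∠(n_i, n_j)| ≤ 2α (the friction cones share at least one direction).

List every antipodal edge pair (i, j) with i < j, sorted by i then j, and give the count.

α = atan 0.8 = 38.66°;  2α = 77.32°
n_0 = (-0.5132, -0.8583)
n_1 = (+0.3860, -0.9225)
n_2 = (+0.8847, -0.4661)
n_3 = (+0.9993, -0.0384)
n_4 = (+0.9115, +0.4113)
n_5 = (+0.5496, +0.8354)
n_6 = (-0.7548, +0.6559)
n_7 = (-0.9209, -0.3899)
  (0,1): δ = 126.42°  ·
  (0,2): δ = 86.91°  ·
  (0,3): δ = 61.33°  ✓
  (0,4): δ = 34.84°  ✓
  (0,5): δ = 2.47°  ✓
  (0,6): δ = 79.88°  ·
  (0,7): δ = 143.82°  ·
  (1,2): δ = 140.49°  ·
  (1,3): δ = 114.91°  ·
  (1,4): δ = 88.42°  ·
  (1,5): δ = 56.05°  ✓
  (1,6): δ = 26.30°  ✓
  (1,7): δ = 90.24°  ·
  (2,3): δ = 154.42°  ·
  (2,4): δ = 127.93°  ·
  (2,5): δ = 95.56°  ·
  (2,6): δ = 13.21°  ✓
  (2,7): δ = 50.73°  ✓
  (3,4): δ = 153.51°  ·
  (3,5): δ = 121.14°  ·
  (3,6): δ = 38.79°  ✓
  (3,7): δ = 25.15°  ✓
  (4,5): δ = 147.63°  ·
  (4,6): δ = 65.28°  ✓
  (4,7): δ = 1.34°  ✓
  (5,6): δ = 97.65°  ·
  (5,7): δ = 33.71°  ✓
  (6,7): δ = 116.06°  ·
antipodal pairs: 12

count = 12; pairs: (0,3), (0,4), (0,5), (1,5), (1,6), (2,6), (2,7), (3,6), (3,7), (4,6), (4,7), (5,7)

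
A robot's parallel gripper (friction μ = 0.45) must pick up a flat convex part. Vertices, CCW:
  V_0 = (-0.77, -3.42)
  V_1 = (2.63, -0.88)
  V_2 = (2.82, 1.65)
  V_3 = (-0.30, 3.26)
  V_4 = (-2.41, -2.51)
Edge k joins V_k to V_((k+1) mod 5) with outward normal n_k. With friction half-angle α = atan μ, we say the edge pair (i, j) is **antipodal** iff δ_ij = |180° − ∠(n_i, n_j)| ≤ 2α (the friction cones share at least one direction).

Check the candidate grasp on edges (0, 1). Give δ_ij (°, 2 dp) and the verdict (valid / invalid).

δ = 131.06°, invalid

α = atan 0.45 = 24.23°;  2α = 48.46°
edge 0: e_0 = (+3.40, +2.54);  n_0 = (+0.5985, -0.8011)
edge 1: e_1 = (+0.19, +2.53);  n_1 = (+0.9972, -0.0749)
∠(n_0, n_1) = 48.94°
δ = |180° − 48.94°| = 131.06°
131.06° > 2α = 48.46°  →  invalid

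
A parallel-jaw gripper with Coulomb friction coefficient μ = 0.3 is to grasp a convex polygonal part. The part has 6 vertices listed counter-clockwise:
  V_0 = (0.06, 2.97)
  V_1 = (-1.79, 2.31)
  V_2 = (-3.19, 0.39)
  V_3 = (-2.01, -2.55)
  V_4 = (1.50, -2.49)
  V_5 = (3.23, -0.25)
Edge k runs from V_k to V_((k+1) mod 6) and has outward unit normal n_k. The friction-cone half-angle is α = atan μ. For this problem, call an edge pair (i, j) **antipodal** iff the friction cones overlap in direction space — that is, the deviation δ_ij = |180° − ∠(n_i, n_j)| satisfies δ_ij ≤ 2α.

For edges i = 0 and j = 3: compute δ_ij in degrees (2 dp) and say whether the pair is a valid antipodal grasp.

δ = 18.65°, valid

α = atan 0.3 = 16.70°;  2α = 33.40°
edge 0: e_0 = (-1.85, -0.66);  n_0 = (-0.3360, +0.9419)
edge 3: e_3 = (+3.51, +0.06);  n_3 = (+0.0171, -0.9999)
∠(n_0, n_3) = 161.35°
δ = |180° − 161.35°| = 18.65°
18.65° ≤ 2α = 33.40°  →  valid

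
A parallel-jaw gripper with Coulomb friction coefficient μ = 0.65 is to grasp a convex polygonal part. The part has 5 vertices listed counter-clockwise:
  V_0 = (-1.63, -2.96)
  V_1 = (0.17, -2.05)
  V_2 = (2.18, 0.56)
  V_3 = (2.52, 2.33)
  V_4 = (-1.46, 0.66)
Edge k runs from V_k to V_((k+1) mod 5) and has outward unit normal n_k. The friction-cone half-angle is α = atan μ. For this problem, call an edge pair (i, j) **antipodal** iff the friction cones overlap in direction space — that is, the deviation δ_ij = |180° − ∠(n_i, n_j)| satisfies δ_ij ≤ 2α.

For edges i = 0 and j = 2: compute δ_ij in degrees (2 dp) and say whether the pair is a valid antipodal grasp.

δ = 127.69°, invalid

α = atan 0.65 = 33.02°;  2α = 66.05°
edge 0: e_0 = (+1.80, +0.91);  n_0 = (+0.4512, -0.8924)
edge 2: e_2 = (+0.34, +1.77);  n_2 = (+0.9820, -0.1886)
∠(n_0, n_2) = 52.31°
δ = |180° − 52.31°| = 127.69°
127.69° > 2α = 66.05°  →  invalid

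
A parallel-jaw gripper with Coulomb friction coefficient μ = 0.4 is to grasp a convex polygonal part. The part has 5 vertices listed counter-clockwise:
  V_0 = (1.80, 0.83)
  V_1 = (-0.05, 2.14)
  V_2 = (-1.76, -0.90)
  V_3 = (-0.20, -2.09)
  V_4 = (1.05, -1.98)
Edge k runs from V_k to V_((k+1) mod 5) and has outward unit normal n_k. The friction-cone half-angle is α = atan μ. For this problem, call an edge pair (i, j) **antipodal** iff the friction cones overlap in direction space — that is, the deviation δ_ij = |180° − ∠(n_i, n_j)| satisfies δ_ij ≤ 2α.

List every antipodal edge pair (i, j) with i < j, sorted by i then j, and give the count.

count = 3; pairs: (0,2), (0,3), (1,4)

α = atan 0.4 = 21.80°;  2α = 43.60°
n_0 = (+0.5779, +0.8161)
n_1 = (-0.8716, +0.4903)
n_2 = (-0.6065, -0.7951)
n_3 = (+0.0877, -0.9962)
n_4 = (+0.9662, -0.2579)
  (0,1): δ = 84.06°  ·
  (0,2): δ = 2.03°  ✓
  (0,3): δ = 40.33°  ✓
  (0,4): δ = 110.36°  ·
  (1,2): δ = 97.98°  ·
  (1,3): δ = 55.61°  ·
  (1,4): δ = 14.41°  ✓
  (2,3): δ = 137.63°  ·
  (2,4): δ = 67.61°  ·
  (3,4): δ = 109.97°  ·
antipodal pairs: 3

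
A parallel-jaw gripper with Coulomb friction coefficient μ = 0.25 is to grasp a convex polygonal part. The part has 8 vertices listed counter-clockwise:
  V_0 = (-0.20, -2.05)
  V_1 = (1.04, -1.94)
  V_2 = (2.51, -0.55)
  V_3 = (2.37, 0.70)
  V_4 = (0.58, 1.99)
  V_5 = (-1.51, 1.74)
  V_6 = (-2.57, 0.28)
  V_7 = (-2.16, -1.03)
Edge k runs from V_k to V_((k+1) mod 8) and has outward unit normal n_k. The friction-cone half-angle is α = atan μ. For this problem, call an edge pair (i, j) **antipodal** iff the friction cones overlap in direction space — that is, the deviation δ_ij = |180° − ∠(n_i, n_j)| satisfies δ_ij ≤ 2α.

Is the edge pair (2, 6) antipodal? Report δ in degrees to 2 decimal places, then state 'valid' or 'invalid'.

α = atan 0.25 = 14.04°;  2α = 28.07°
edge 2: e_2 = (-0.14, +1.25);  n_2 = (+0.9938, +0.1113)
edge 6: e_6 = (+0.41, -1.31);  n_6 = (-0.9544, -0.2987)
∠(n_2, n_6) = 169.01°
δ = |180° − 169.01°| = 10.99°
10.99° ≤ 2α = 28.07°  →  valid

δ = 10.99°, valid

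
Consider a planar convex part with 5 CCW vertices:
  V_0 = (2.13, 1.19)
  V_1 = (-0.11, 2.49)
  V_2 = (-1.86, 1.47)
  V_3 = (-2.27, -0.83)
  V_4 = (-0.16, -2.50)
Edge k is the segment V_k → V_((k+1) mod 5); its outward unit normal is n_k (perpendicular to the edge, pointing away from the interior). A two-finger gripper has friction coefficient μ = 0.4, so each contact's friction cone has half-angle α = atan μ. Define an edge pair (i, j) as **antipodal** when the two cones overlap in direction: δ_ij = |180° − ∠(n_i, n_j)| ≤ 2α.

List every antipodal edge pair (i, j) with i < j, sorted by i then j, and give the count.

count = 3; pairs: (0,3), (1,4), (2,4)

α = atan 0.4 = 21.80°;  2α = 43.60°
n_0 = (+0.5019, +0.8649)
n_1 = (-0.5036, +0.8640)
n_2 = (-0.9845, +0.1755)
n_3 = (-0.6206, -0.7841)
n_4 = (+0.8497, -0.5273)
  (0,1): δ = 119.63°  ·
  (0,2): δ = 69.98°  ·
  (0,3): δ = 8.23°  ✓
  (0,4): δ = 88.31°  ·
  (1,2): δ = 130.34°  ·
  (1,3): δ = 68.60°  ·
  (1,4): δ = 27.94°  ✓
  (2,3): δ = 118.25°  ·
  (2,4): δ = 21.72°  ✓
  (3,4): δ = 83.46°  ·
antipodal pairs: 3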